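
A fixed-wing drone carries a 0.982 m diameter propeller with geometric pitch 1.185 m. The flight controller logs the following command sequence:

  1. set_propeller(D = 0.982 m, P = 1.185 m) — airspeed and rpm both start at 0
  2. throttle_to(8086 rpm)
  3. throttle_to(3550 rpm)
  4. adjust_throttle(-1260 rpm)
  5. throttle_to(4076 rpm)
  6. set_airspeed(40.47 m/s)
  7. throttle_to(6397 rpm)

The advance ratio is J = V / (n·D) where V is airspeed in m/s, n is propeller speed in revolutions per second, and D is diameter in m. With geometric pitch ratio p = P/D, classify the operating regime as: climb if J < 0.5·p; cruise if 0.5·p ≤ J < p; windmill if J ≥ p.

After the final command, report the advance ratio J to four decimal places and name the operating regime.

J = 0.3865, regime = climb

set_propeller: D = 0.982 m, P = 1.185 m (p = P/D = 1.206721); state ← (V=0, rpm=0)
throttle_to(8086): rpm ← 8086
throttle_to(3550): rpm ← 3550
adjust_throttle(-1260): rpm ← 3550 -1260 = 2290
throttle_to(4076): rpm ← 4076
set_airspeed(40.47): V ← 40.47 m/s
throttle_to(6397): rpm ← 6397
final state: V = 40.47 m/s, rpm = 6397 → n = rpm/60 = 106.616667 rev/s
J = V / (n·D) = 40.47 / (106.616667 × 0.982) = 0.386542
regime bands: climb J<0.6034 | cruise [0.6034, 1.2067) | windmill J≥1.2067
J = 0.3865 → climb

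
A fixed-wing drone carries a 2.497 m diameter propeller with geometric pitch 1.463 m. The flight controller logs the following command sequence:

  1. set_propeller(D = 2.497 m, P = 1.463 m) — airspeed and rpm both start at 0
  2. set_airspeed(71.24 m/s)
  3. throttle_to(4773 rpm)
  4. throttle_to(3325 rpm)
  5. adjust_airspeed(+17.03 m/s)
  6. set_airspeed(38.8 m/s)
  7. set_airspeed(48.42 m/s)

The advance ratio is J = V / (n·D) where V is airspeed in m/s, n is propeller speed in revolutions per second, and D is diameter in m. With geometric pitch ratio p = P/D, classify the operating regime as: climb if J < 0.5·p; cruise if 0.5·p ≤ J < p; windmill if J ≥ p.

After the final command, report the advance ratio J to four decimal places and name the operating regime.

J = 0.3499, regime = cruise

set_propeller: D = 2.497 m, P = 1.463 m (p = P/D = 0.585903); state ← (V=0, rpm=0)
set_airspeed(71.24): V ← 71.24 m/s
throttle_to(4773): rpm ← 4773
throttle_to(3325): rpm ← 3325
adjust_airspeed(+17.03): V ← 71.24 +17.03 = 88.27 m/s
set_airspeed(38.8): V ← 38.8 m/s
set_airspeed(48.42): V ← 48.42 m/s
final state: V = 48.42 m/s, rpm = 3325 → n = rpm/60 = 55.416667 rev/s
J = V / (n·D) = 48.42 / (55.416667 × 2.497) = 0.349918
regime bands: climb J<0.2930 | cruise [0.2930, 0.5859) | windmill J≥0.5859
J = 0.3499 → cruise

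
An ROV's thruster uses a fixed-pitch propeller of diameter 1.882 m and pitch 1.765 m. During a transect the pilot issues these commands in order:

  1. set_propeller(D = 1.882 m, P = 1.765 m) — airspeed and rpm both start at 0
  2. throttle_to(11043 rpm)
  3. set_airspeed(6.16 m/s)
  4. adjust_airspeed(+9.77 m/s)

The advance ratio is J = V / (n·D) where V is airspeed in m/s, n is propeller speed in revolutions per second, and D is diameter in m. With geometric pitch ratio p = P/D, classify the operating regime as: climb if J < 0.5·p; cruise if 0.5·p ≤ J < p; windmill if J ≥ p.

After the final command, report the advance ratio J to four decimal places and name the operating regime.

set_propeller: D = 1.882 m, P = 1.765 m (p = P/D = 0.937832); state ← (V=0, rpm=0)
throttle_to(11043): rpm ← 11043
set_airspeed(6.16): V ← 6.16 m/s
adjust_airspeed(+9.77): V ← 6.16 +9.77 = 15.93 m/s
final state: V = 15.93 m/s, rpm = 11043 → n = rpm/60 = 184.050000 rev/s
J = V / (n·D) = 15.93 / (184.050000 × 1.882) = 0.045990
regime bands: climb J<0.4689 | cruise [0.4689, 0.9378) | windmill J≥0.9378
J = 0.0460 → climb

J = 0.0460, regime = climb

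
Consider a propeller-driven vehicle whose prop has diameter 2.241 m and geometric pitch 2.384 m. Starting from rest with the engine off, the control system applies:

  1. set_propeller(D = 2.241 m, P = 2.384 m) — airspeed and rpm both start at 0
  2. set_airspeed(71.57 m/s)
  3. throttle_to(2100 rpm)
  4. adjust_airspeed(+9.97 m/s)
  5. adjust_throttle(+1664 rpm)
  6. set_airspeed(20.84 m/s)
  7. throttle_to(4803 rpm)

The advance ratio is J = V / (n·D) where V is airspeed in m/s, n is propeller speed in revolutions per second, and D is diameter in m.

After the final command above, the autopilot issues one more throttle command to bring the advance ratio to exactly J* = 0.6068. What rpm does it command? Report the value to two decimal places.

rpm = 919.52

set_propeller: D = 2.241 m, P = 2.384 m (p = P/D = 1.063811); state ← (V=0, rpm=0)
set_airspeed(71.57): V ← 71.57 m/s
throttle_to(2100): rpm ← 2100
adjust_airspeed(+9.97): V ← 71.57 +9.97 = 81.54 m/s
adjust_throttle(+1664): rpm ← 2100 +1664 = 3764
set_airspeed(20.84): V ← 20.84 m/s
throttle_to(4803): rpm ← 4803
final state: V = 20.84 m/s, rpm = 4803 → n = rpm/60 = 80.050000 rev/s
target J* = 0.6068; solve J* = V/(n·D) for n: n = V/(J*·D) = 20.84/(0.6068 × 2.241) = 15.325346 rev/s
rpm = 60·n = 919.520755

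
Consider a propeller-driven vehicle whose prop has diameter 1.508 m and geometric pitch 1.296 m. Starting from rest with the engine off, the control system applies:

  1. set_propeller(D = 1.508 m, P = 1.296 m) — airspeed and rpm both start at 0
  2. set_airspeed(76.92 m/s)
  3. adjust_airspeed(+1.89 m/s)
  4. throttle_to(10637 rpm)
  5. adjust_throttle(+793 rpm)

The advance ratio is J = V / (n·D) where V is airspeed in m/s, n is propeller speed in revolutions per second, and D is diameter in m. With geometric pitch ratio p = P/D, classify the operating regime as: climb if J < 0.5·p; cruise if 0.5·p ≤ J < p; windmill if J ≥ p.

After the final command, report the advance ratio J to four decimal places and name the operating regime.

set_propeller: D = 1.508 m, P = 1.296 m (p = P/D = 0.859416); state ← (V=0, rpm=0)
set_airspeed(76.92): V ← 76.92 m/s
adjust_airspeed(+1.89): V ← 76.92 +1.89 = 78.81 m/s
throttle_to(10637): rpm ← 10637
adjust_throttle(+793): rpm ← 10637 +793 = 11430
final state: V = 78.81 m/s, rpm = 11430 → n = rpm/60 = 190.500000 rev/s
J = V / (n·D) = 78.81 / (190.500000 × 1.508) = 0.274337
regime bands: climb J<0.4297 | cruise [0.4297, 0.8594) | windmill J≥0.8594
J = 0.2743 → climb

J = 0.2743, regime = climb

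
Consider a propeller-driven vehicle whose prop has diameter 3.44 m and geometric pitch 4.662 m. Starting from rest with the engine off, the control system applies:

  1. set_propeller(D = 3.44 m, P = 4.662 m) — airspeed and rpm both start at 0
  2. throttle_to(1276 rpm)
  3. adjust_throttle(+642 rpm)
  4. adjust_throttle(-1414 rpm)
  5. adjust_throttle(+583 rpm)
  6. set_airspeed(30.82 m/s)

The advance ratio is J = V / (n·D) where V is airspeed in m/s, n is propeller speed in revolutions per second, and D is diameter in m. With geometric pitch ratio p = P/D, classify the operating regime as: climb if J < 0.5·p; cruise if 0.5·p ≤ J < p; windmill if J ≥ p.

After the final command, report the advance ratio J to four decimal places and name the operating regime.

J = 0.4945, regime = climb

set_propeller: D = 3.44 m, P = 4.662 m (p = P/D = 1.355233); state ← (V=0, rpm=0)
throttle_to(1276): rpm ← 1276
adjust_throttle(+642): rpm ← 1276 +642 = 1918
adjust_throttle(-1414): rpm ← 1918 -1414 = 504
adjust_throttle(+583): rpm ← 504 +583 = 1087
set_airspeed(30.82): V ← 30.82 m/s
final state: V = 30.82 m/s, rpm = 1087 → n = rpm/60 = 18.116667 rev/s
J = V / (n·D) = 30.82 / (18.116667 × 3.44) = 0.494534
regime bands: climb J<0.6776 | cruise [0.6776, 1.3552) | windmill J≥1.3552
J = 0.4945 → climb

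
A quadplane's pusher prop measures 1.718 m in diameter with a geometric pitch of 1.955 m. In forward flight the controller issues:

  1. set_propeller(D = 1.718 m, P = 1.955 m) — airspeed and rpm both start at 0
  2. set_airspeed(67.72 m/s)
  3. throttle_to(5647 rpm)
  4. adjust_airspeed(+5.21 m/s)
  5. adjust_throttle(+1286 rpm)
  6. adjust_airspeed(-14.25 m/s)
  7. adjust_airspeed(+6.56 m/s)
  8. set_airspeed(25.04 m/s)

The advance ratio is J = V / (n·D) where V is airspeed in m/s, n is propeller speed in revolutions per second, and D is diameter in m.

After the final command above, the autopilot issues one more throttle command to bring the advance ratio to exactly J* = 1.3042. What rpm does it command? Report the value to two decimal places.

set_propeller: D = 1.718 m, P = 1.955 m (p = P/D = 1.137951); state ← (V=0, rpm=0)
set_airspeed(67.72): V ← 67.72 m/s
throttle_to(5647): rpm ← 5647
adjust_airspeed(+5.21): V ← 67.72 +5.21 = 72.93 m/s
adjust_throttle(+1286): rpm ← 5647 +1286 = 6933
adjust_airspeed(-14.25): V ← 72.93 -14.25 = 58.68 m/s
adjust_airspeed(+6.56): V ← 58.68 +6.56 = 65.24 m/s
set_airspeed(25.04): V ← 25.04 m/s
final state: V = 25.04 m/s, rpm = 6933 → n = rpm/60 = 115.550000 rev/s
target J* = 1.3042; solve J* = V/(n·D) for n: n = V/(J*·D) = 25.04/(1.3042 × 1.718) = 11.175500 rev/s
rpm = 60·n = 670.530010

rpm = 670.53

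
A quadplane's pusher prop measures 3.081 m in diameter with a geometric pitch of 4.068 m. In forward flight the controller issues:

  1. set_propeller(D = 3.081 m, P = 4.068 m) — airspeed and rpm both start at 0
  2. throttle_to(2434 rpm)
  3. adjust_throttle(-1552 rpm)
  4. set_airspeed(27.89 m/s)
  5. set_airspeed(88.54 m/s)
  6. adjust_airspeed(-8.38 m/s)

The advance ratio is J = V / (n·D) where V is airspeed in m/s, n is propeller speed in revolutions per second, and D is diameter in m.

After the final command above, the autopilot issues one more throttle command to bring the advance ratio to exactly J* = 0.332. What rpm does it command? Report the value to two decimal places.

rpm = 4701.96

set_propeller: D = 3.081 m, P = 4.068 m (p = P/D = 1.320351); state ← (V=0, rpm=0)
throttle_to(2434): rpm ← 2434
adjust_throttle(-1552): rpm ← 2434 -1552 = 882
set_airspeed(27.89): V ← 27.89 m/s
set_airspeed(88.54): V ← 88.54 m/s
adjust_airspeed(-8.38): V ← 88.54 -8.38 = 80.16 m/s
final state: V = 80.16 m/s, rpm = 882 → n = rpm/60 = 14.700000 rev/s
target J* = 0.332; solve J* = V/(n·D) for n: n = V/(J*·D) = 80.16/(0.332 × 3.081) = 78.366045 rev/s
rpm = 60·n = 4701.962671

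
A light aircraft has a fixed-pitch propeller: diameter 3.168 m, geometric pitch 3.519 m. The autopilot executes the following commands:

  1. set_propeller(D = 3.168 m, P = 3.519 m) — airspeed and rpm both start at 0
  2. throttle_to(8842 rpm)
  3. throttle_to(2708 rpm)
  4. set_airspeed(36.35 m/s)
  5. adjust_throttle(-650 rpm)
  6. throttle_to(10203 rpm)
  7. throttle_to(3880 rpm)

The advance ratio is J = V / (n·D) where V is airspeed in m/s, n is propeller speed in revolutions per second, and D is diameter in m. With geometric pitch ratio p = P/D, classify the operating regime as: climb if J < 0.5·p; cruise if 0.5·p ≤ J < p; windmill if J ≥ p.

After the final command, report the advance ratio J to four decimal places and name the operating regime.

set_propeller: D = 3.168 m, P = 3.519 m (p = P/D = 1.110795); state ← (V=0, rpm=0)
throttle_to(8842): rpm ← 8842
throttle_to(2708): rpm ← 2708
set_airspeed(36.35): V ← 36.35 m/s
adjust_throttle(-650): rpm ← 2708 -650 = 2058
throttle_to(10203): rpm ← 10203
throttle_to(3880): rpm ← 3880
final state: V = 36.35 m/s, rpm = 3880 → n = rpm/60 = 64.666667 rev/s
J = V / (n·D) = 36.35 / (64.666667 × 3.168) = 0.177435
regime bands: climb J<0.5554 | cruise [0.5554, 1.1108) | windmill J≥1.1108
J = 0.1774 → climb

J = 0.1774, regime = climb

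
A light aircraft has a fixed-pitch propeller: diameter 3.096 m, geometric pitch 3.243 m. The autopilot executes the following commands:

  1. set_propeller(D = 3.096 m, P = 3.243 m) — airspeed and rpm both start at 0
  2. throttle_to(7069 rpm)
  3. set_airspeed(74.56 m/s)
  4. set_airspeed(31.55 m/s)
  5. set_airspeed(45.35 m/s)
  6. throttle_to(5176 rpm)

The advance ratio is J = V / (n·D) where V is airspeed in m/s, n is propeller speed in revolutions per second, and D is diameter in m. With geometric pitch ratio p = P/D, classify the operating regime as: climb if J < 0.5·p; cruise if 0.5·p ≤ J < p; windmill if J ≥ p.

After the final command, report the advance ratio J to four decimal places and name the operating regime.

set_propeller: D = 3.096 m, P = 3.243 m (p = P/D = 1.047481); state ← (V=0, rpm=0)
throttle_to(7069): rpm ← 7069
set_airspeed(74.56): V ← 74.56 m/s
set_airspeed(31.55): V ← 31.55 m/s
set_airspeed(45.35): V ← 45.35 m/s
throttle_to(5176): rpm ← 5176
final state: V = 45.35 m/s, rpm = 5176 → n = rpm/60 = 86.266667 rev/s
J = V / (n·D) = 45.35 / (86.266667 × 3.096) = 0.169798
regime bands: climb J<0.5237 | cruise [0.5237, 1.0475) | windmill J≥1.0475
J = 0.1698 → climb

J = 0.1698, regime = climb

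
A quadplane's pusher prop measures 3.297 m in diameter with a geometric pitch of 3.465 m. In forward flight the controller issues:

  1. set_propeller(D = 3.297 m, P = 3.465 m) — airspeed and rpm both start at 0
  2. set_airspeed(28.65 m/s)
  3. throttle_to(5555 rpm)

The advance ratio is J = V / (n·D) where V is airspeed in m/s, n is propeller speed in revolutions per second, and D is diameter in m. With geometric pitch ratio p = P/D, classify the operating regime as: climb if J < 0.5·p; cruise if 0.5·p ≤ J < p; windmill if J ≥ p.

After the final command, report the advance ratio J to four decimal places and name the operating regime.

set_propeller: D = 3.297 m, P = 3.465 m (p = P/D = 1.050955); state ← (V=0, rpm=0)
set_airspeed(28.65): V ← 28.65 m/s
throttle_to(5555): rpm ← 5555
final state: V = 28.65 m/s, rpm = 5555 → n = rpm/60 = 92.583333 rev/s
J = V / (n·D) = 28.65 / (92.583333 × 3.297) = 0.093858
regime bands: climb J<0.5255 | cruise [0.5255, 1.0510) | windmill J≥1.0510
J = 0.0939 → climb

J = 0.0939, regime = climb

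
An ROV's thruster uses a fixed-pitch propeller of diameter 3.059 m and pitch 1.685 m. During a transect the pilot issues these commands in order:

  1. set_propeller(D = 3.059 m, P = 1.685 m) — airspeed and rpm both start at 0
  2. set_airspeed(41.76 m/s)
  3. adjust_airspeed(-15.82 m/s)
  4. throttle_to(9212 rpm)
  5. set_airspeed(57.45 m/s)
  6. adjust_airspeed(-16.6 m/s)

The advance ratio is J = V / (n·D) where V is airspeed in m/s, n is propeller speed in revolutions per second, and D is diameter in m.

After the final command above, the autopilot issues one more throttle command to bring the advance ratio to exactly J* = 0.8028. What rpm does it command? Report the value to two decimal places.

set_propeller: D = 3.059 m, P = 1.685 m (p = P/D = 0.550834); state ← (V=0, rpm=0)
set_airspeed(41.76): V ← 41.76 m/s
adjust_airspeed(-15.82): V ← 41.76 -15.82 = 25.94 m/s
throttle_to(9212): rpm ← 9212
set_airspeed(57.45): V ← 57.45 m/s
adjust_airspeed(-16.6): V ← 57.45 -16.6 = 40.85 m/s
final state: V = 40.85 m/s, rpm = 9212 → n = rpm/60 = 153.533333 rev/s
target J* = 0.8028; solve J* = V/(n·D) for n: n = V/(J*·D) = 40.85/(0.8028 × 3.059) = 16.634326 rev/s
rpm = 60·n = 998.059586

rpm = 998.06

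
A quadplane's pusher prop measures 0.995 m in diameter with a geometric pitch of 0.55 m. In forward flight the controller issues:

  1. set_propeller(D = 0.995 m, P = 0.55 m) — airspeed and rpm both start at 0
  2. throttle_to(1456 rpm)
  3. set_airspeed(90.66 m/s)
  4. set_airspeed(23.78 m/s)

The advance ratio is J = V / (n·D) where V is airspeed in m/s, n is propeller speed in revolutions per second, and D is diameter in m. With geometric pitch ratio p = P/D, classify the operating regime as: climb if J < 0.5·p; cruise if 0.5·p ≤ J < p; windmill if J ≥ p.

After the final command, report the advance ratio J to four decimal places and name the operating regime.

set_propeller: D = 0.995 m, P = 0.55 m (p = P/D = 0.552764); state ← (V=0, rpm=0)
throttle_to(1456): rpm ← 1456
set_airspeed(90.66): V ← 90.66 m/s
set_airspeed(23.78): V ← 23.78 m/s
final state: V = 23.78 m/s, rpm = 1456 → n = rpm/60 = 24.266667 rev/s
J = V / (n·D) = 23.78 / (24.266667 × 0.995) = 0.984869
regime bands: climb J<0.2764 | cruise [0.2764, 0.5528) | windmill J≥0.5528
J = 0.9849 → windmill

J = 0.9849, regime = windmill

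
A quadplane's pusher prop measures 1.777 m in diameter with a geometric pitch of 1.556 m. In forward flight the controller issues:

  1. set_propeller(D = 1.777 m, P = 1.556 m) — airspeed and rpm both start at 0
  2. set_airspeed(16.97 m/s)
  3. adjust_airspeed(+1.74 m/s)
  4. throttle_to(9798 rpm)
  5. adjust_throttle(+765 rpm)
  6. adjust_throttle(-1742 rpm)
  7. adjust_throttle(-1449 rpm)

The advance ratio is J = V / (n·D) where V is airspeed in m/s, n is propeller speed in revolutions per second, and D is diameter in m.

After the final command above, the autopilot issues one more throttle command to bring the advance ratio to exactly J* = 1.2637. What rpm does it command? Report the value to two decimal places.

set_propeller: D = 1.777 m, P = 1.556 m (p = P/D = 0.875633); state ← (V=0, rpm=0)
set_airspeed(16.97): V ← 16.97 m/s
adjust_airspeed(+1.74): V ← 16.97 +1.74 = 18.71 m/s
throttle_to(9798): rpm ← 9798
adjust_throttle(+765): rpm ← 9798 +765 = 10563
adjust_throttle(-1742): rpm ← 10563 -1742 = 8821
adjust_throttle(-1449): rpm ← 8821 -1449 = 7372
final state: V = 18.71 m/s, rpm = 7372 → n = rpm/60 = 122.866667 rev/s
target J* = 1.2637; solve J* = V/(n·D) for n: n = V/(J*·D) = 18.71/(1.2637 × 1.777) = 8.331868 rev/s
rpm = 60·n = 499.912072

rpm = 499.91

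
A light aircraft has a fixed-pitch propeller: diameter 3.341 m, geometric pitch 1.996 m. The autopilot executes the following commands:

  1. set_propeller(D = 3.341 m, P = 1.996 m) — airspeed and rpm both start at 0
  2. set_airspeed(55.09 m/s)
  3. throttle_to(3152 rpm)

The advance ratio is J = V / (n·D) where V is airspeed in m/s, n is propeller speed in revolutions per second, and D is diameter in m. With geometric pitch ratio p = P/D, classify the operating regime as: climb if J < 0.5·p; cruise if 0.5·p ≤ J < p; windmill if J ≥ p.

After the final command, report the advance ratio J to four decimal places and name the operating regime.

set_propeller: D = 3.341 m, P = 1.996 m (p = P/D = 0.597426); state ← (V=0, rpm=0)
set_airspeed(55.09): V ← 55.09 m/s
throttle_to(3152): rpm ← 3152
final state: V = 55.09 m/s, rpm = 3152 → n = rpm/60 = 52.533333 rev/s
J = V / (n·D) = 55.09 / (52.533333 × 3.341) = 0.313878
regime bands: climb J<0.2987 | cruise [0.2987, 0.5974) | windmill J≥0.5974
J = 0.3139 → cruise

J = 0.3139, regime = cruise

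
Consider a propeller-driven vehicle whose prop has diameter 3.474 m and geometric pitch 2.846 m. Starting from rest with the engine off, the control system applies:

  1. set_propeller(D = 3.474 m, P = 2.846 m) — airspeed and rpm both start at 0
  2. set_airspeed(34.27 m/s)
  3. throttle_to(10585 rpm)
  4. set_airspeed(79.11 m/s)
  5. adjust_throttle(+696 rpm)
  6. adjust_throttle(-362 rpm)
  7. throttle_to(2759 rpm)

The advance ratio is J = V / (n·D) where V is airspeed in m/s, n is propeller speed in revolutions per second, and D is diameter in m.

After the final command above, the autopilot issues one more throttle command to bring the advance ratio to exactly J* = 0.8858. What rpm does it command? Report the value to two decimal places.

set_propeller: D = 3.474 m, P = 2.846 m (p = P/D = 0.819229); state ← (V=0, rpm=0)
set_airspeed(34.27): V ← 34.27 m/s
throttle_to(10585): rpm ← 10585
set_airspeed(79.11): V ← 79.11 m/s
adjust_throttle(+696): rpm ← 10585 +696 = 11281
adjust_throttle(-362): rpm ← 11281 -362 = 10919
throttle_to(2759): rpm ← 2759
final state: V = 79.11 m/s, rpm = 2759 → n = rpm/60 = 45.983333 rev/s
target J* = 0.8858; solve J* = V/(n·D) for n: n = V/(J*·D) = 79.11/(0.8858 × 3.474) = 25.707858 rev/s
rpm = 60·n = 1542.471487

rpm = 1542.47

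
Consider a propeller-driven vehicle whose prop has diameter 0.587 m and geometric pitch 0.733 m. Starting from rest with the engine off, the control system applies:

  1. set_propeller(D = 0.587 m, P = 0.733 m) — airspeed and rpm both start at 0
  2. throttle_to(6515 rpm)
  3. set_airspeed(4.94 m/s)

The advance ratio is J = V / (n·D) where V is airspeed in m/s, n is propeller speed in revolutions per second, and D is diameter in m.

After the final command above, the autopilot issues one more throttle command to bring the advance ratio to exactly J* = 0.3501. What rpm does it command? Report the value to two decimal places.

rpm = 1442.27

set_propeller: D = 0.587 m, P = 0.733 m (p = P/D = 1.248722); state ← (V=0, rpm=0)
throttle_to(6515): rpm ← 6515
set_airspeed(4.94): V ← 4.94 m/s
final state: V = 4.94 m/s, rpm = 6515 → n = rpm/60 = 108.583333 rev/s
target J* = 0.3501; solve J* = V/(n·D) for n: n = V/(J*·D) = 4.94/(0.3501 × 0.587) = 24.037912 rev/s
rpm = 60·n = 1442.274707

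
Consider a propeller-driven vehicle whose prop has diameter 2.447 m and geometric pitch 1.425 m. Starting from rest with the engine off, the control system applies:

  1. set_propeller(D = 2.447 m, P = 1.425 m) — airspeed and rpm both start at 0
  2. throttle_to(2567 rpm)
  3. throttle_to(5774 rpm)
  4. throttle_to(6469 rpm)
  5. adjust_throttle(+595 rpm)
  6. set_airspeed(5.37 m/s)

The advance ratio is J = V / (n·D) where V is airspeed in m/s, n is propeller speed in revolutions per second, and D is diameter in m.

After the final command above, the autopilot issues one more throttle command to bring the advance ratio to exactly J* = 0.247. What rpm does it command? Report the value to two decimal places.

set_propeller: D = 2.447 m, P = 1.425 m (p = P/D = 0.582346); state ← (V=0, rpm=0)
throttle_to(2567): rpm ← 2567
throttle_to(5774): rpm ← 5774
throttle_to(6469): rpm ← 6469
adjust_throttle(+595): rpm ← 6469 +595 = 7064
set_airspeed(5.37): V ← 5.37 m/s
final state: V = 5.37 m/s, rpm = 7064 → n = rpm/60 = 117.733333 rev/s
target J* = 0.247; solve J* = V/(n·D) for n: n = V/(J*·D) = 5.37/(0.247 × 2.447) = 8.884712 rev/s
rpm = 60·n = 533.082730

rpm = 533.08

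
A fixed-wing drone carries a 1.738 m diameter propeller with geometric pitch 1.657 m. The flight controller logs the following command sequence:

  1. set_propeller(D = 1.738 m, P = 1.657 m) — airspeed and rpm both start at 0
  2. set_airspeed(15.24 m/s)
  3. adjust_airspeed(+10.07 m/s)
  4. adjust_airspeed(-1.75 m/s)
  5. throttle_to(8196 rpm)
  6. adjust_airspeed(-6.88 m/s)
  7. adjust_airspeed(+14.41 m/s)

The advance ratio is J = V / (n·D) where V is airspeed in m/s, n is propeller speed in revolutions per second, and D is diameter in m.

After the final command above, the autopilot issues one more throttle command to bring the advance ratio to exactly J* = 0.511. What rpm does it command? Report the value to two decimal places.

rpm = 2100.40

set_propeller: D = 1.738 m, P = 1.657 m (p = P/D = 0.953395); state ← (V=0, rpm=0)
set_airspeed(15.24): V ← 15.24 m/s
adjust_airspeed(+10.07): V ← 15.24 +10.07 = 25.31 m/s
adjust_airspeed(-1.75): V ← 25.31 -1.75 = 23.56 m/s
throttle_to(8196): rpm ← 8196
adjust_airspeed(-6.88): V ← 23.56 -6.88 = 16.68 m/s
adjust_airspeed(+14.41): V ← 16.68 +14.41 = 31.09 m/s
final state: V = 31.09 m/s, rpm = 8196 → n = rpm/60 = 136.600000 rev/s
target J* = 0.511; solve J* = V/(n·D) for n: n = V/(J*·D) = 31.09/(0.511 × 1.738) = 35.006609 rev/s
rpm = 60·n = 2100.396569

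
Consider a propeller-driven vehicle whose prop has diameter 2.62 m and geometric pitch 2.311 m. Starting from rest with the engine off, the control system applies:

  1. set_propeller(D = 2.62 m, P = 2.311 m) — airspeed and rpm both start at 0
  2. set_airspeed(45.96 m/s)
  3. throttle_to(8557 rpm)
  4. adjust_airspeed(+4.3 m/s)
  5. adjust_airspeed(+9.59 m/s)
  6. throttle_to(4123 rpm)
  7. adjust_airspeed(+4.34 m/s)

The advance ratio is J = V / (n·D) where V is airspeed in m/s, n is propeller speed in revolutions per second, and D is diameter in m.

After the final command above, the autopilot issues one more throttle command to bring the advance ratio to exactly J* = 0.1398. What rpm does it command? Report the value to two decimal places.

set_propeller: D = 2.62 m, P = 2.311 m (p = P/D = 0.882061); state ← (V=0, rpm=0)
set_airspeed(45.96): V ← 45.96 m/s
throttle_to(8557): rpm ← 8557
adjust_airspeed(+4.3): V ← 45.96 +4.3 = 50.26 m/s
adjust_airspeed(+9.59): V ← 50.26 +9.59 = 59.85 m/s
throttle_to(4123): rpm ← 4123
adjust_airspeed(+4.34): V ← 59.85 +4.34 = 64.19 m/s
final state: V = 64.19 m/s, rpm = 4123 → n = rpm/60 = 68.716667 rev/s
target J* = 0.1398; solve J* = V/(n·D) for n: n = V/(J*·D) = 64.19/(0.1398 × 2.62) = 175.250358 rev/s
rpm = 60·n = 10515.021459

rpm = 10515.02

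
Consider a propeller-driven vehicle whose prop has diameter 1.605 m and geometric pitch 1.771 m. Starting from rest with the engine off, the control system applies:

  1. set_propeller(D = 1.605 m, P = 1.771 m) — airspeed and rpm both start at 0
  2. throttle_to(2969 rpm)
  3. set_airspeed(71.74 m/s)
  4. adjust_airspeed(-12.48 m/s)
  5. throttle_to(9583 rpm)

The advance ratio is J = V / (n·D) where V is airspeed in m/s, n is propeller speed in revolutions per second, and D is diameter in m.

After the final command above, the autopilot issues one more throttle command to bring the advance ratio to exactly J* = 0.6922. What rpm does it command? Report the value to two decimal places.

rpm = 3200.41

set_propeller: D = 1.605 m, P = 1.771 m (p = P/D = 1.103427); state ← (V=0, rpm=0)
throttle_to(2969): rpm ← 2969
set_airspeed(71.74): V ← 71.74 m/s
adjust_airspeed(-12.48): V ← 71.74 -12.48 = 59.26 m/s
throttle_to(9583): rpm ← 9583
final state: V = 59.26 m/s, rpm = 9583 → n = rpm/60 = 159.716667 rev/s
target J* = 0.6922; solve J* = V/(n·D) for n: n = V/(J*·D) = 59.26/(0.6922 × 1.605) = 53.340246 rev/s
rpm = 60·n = 3200.414769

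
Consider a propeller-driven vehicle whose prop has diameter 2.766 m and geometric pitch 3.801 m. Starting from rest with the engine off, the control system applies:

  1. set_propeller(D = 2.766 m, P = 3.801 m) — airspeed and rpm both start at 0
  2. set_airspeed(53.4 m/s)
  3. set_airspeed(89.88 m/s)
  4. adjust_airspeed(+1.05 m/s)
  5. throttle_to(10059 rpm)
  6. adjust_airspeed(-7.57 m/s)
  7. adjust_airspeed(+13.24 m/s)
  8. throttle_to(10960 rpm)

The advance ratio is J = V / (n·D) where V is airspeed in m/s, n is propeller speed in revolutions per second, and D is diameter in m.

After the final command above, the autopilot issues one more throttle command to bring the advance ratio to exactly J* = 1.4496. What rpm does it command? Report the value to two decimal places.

set_propeller: D = 2.766 m, P = 3.801 m (p = P/D = 1.374187); state ← (V=0, rpm=0)
set_airspeed(53.4): V ← 53.4 m/s
set_airspeed(89.88): V ← 89.88 m/s
adjust_airspeed(+1.05): V ← 89.88 +1.05 = 90.93 m/s
throttle_to(10059): rpm ← 10059
adjust_airspeed(-7.57): V ← 90.93 -7.57 = 83.36 m/s
adjust_airspeed(+13.24): V ← 83.36 +13.24 = 96.6 m/s
throttle_to(10960): rpm ← 10960
final state: V = 96.6 m/s, rpm = 10960 → n = rpm/60 = 182.666667 rev/s
target J* = 1.4496; solve J* = V/(n·D) for n: n = V/(J*·D) = 96.6/(1.4496 × 2.766) = 24.092217 rev/s
rpm = 60·n = 1445.533034

rpm = 1445.53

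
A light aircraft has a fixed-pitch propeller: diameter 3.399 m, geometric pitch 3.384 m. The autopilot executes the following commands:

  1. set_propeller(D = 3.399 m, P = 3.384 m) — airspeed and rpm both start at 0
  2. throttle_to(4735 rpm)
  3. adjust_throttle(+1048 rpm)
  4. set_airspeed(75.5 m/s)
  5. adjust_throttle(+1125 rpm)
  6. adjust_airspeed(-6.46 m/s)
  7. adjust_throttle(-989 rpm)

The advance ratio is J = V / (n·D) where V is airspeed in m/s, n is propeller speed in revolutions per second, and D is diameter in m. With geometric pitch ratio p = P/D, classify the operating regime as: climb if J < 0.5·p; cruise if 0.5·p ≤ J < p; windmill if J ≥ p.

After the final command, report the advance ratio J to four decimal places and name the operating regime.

set_propeller: D = 3.399 m, P = 3.384 m (p = P/D = 0.995587); state ← (V=0, rpm=0)
throttle_to(4735): rpm ← 4735
adjust_throttle(+1048): rpm ← 4735 +1048 = 5783
set_airspeed(75.5): V ← 75.5 m/s
adjust_throttle(+1125): rpm ← 5783 +1125 = 6908
adjust_airspeed(-6.46): V ← 75.5 -6.46 = 69.04 m/s
adjust_throttle(-989): rpm ← 6908 -989 = 5919
final state: V = 69.04 m/s, rpm = 5919 → n = rpm/60 = 98.650000 rev/s
J = V / (n·D) = 69.04 / (98.650000 × 3.399) = 0.205898
regime bands: climb J<0.4978 | cruise [0.4978, 0.9956) | windmill J≥0.9956
J = 0.2059 → climb

J = 0.2059, regime = climb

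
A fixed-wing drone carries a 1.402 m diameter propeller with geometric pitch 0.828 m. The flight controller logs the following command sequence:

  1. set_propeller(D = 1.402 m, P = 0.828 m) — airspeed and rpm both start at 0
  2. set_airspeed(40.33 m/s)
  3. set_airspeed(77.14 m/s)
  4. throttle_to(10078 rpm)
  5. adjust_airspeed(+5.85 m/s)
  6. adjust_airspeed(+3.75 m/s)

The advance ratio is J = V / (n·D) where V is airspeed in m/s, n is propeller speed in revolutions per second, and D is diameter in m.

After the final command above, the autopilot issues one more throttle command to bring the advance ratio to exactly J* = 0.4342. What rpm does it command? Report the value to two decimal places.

rpm = 8549.34

set_propeller: D = 1.402 m, P = 0.828 m (p = P/D = 0.590585); state ← (V=0, rpm=0)
set_airspeed(40.33): V ← 40.33 m/s
set_airspeed(77.14): V ← 77.14 m/s
throttle_to(10078): rpm ← 10078
adjust_airspeed(+5.85): V ← 77.14 +5.85 = 82.99 m/s
adjust_airspeed(+3.75): V ← 82.99 +3.75 = 86.74 m/s
final state: V = 86.74 m/s, rpm = 10078 → n = rpm/60 = 167.966667 rev/s
target J* = 0.4342; solve J* = V/(n·D) for n: n = V/(J*·D) = 86.74/(0.4342 × 1.402) = 142.489081 rev/s
rpm = 60·n = 8549.344852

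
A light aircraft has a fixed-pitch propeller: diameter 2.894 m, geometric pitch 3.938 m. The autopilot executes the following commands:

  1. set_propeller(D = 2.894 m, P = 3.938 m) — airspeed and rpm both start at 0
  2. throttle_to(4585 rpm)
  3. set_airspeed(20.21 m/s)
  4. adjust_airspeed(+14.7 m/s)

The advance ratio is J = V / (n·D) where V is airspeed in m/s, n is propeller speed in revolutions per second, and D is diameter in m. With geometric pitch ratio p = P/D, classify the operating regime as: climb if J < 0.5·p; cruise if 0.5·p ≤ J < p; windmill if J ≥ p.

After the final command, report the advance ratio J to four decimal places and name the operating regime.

J = 0.1579, regime = climb

set_propeller: D = 2.894 m, P = 3.938 m (p = P/D = 1.360746); state ← (V=0, rpm=0)
throttle_to(4585): rpm ← 4585
set_airspeed(20.21): V ← 20.21 m/s
adjust_airspeed(+14.7): V ← 20.21 +14.7 = 34.91 m/s
final state: V = 34.91 m/s, rpm = 4585 → n = rpm/60 = 76.416667 rev/s
J = V / (n·D) = 34.91 / (76.416667 × 2.894) = 0.157857
regime bands: climb J<0.6804 | cruise [0.6804, 1.3607) | windmill J≥1.3607
J = 0.1579 → climb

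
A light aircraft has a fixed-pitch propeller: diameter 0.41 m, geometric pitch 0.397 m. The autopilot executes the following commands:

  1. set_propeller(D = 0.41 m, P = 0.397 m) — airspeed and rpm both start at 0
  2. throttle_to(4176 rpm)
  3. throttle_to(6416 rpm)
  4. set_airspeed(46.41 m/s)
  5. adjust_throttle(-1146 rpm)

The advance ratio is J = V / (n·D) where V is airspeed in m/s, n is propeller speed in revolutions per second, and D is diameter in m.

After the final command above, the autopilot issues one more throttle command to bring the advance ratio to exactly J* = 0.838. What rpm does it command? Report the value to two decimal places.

set_propeller: D = 0.41 m, P = 0.397 m (p = P/D = 0.968293); state ← (V=0, rpm=0)
throttle_to(4176): rpm ← 4176
throttle_to(6416): rpm ← 6416
set_airspeed(46.41): V ← 46.41 m/s
adjust_throttle(-1146): rpm ← 6416 -1146 = 5270
final state: V = 46.41 m/s, rpm = 5270 → n = rpm/60 = 87.833333 rev/s
target J* = 0.838; solve J* = V/(n·D) for n: n = V/(J*·D) = 46.41/(0.838 × 0.41) = 135.077711 rev/s
rpm = 60·n = 8104.662670

rpm = 8104.66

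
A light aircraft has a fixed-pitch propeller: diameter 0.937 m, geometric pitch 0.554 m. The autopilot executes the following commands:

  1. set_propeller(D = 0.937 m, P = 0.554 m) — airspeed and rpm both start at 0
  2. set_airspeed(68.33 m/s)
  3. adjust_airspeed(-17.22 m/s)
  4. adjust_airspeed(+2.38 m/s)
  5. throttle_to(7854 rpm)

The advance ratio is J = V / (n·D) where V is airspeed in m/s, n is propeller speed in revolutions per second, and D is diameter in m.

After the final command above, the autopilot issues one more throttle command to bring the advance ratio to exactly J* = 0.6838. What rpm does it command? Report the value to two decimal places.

set_propeller: D = 0.937 m, P = 0.554 m (p = P/D = 0.591249); state ← (V=0, rpm=0)
set_airspeed(68.33): V ← 68.33 m/s
adjust_airspeed(-17.22): V ← 68.33 -17.22 = 51.11 m/s
adjust_airspeed(+2.38): V ← 51.11 +2.38 = 53.49 m/s
throttle_to(7854): rpm ← 7854
final state: V = 53.49 m/s, rpm = 7854 → n = rpm/60 = 130.900000 rev/s
target J* = 0.6838; solve J* = V/(n·D) for n: n = V/(J*·D) = 53.49/(0.6838 × 0.937) = 83.484127 rev/s
rpm = 60·n = 5009.047625

rpm = 5009.05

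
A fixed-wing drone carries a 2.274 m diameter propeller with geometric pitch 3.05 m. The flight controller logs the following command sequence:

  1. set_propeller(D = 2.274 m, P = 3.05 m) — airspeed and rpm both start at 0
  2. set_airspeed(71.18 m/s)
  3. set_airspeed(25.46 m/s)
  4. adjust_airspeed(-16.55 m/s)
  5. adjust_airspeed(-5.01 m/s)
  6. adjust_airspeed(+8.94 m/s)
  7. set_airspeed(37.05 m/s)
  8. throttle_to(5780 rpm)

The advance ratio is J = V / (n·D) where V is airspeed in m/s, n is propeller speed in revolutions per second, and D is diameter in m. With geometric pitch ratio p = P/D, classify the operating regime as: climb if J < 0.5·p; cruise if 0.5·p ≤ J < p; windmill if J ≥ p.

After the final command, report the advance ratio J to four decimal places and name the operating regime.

J = 0.1691, regime = climb

set_propeller: D = 2.274 m, P = 3.05 m (p = P/D = 1.341249); state ← (V=0, rpm=0)
set_airspeed(71.18): V ← 71.18 m/s
set_airspeed(25.46): V ← 25.46 m/s
adjust_airspeed(-16.55): V ← 25.46 -16.55 = 8.91 m/s
adjust_airspeed(-5.01): V ← 8.91 -5.01 = 3.9 m/s
adjust_airspeed(+8.94): V ← 3.9 +8.94 = 12.84 m/s
set_airspeed(37.05): V ← 37.05 m/s
throttle_to(5780): rpm ← 5780
final state: V = 37.05 m/s, rpm = 5780 → n = rpm/60 = 96.333333 rev/s
J = V / (n·D) = 37.05 / (96.333333 × 2.274) = 0.169130
regime bands: climb J<0.6706 | cruise [0.6706, 1.3412) | windmill J≥1.3412
J = 0.1691 → climb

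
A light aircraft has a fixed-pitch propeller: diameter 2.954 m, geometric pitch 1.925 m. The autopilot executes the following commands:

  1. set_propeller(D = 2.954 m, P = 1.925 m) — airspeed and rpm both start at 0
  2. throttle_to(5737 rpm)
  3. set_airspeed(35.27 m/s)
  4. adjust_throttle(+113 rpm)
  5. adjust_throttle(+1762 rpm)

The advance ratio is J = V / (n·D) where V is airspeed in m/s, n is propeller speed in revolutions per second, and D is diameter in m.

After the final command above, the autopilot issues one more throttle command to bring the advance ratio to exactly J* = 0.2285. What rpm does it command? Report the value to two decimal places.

set_propeller: D = 2.954 m, P = 1.925 m (p = P/D = 0.651659); state ← (V=0, rpm=0)
throttle_to(5737): rpm ← 5737
set_airspeed(35.27): V ← 35.27 m/s
adjust_throttle(+113): rpm ← 5737 +113 = 5850
adjust_throttle(+1762): rpm ← 5850 +1762 = 7612
final state: V = 35.27 m/s, rpm = 7612 → n = rpm/60 = 126.866667 rev/s
target J* = 0.2285; solve J* = V/(n·D) for n: n = V/(J*·D) = 35.27/(0.2285 × 2.954) = 52.252703 rev/s
rpm = 60·n = 3135.162203

rpm = 3135.16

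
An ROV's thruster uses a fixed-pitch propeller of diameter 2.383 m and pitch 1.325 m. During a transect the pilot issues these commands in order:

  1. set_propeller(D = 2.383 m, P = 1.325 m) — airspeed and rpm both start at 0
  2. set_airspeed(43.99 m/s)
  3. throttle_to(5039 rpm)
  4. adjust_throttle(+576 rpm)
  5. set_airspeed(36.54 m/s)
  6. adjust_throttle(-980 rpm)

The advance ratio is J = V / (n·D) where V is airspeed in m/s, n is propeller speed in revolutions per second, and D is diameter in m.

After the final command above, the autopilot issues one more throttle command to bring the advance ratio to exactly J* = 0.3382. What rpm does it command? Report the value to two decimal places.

set_propeller: D = 2.383 m, P = 1.325 m (p = P/D = 0.556022); state ← (V=0, rpm=0)
set_airspeed(43.99): V ← 43.99 m/s
throttle_to(5039): rpm ← 5039
adjust_throttle(+576): rpm ← 5039 +576 = 5615
set_airspeed(36.54): V ← 36.54 m/s
adjust_throttle(-980): rpm ← 5615 -980 = 4635
final state: V = 36.54 m/s, rpm = 4635 → n = rpm/60 = 77.250000 rev/s
target J* = 0.3382; solve J* = V/(n·D) for n: n = V/(J*·D) = 36.54/(0.3382 × 2.383) = 45.338891 rev/s
rpm = 60·n = 2720.333488

rpm = 2720.33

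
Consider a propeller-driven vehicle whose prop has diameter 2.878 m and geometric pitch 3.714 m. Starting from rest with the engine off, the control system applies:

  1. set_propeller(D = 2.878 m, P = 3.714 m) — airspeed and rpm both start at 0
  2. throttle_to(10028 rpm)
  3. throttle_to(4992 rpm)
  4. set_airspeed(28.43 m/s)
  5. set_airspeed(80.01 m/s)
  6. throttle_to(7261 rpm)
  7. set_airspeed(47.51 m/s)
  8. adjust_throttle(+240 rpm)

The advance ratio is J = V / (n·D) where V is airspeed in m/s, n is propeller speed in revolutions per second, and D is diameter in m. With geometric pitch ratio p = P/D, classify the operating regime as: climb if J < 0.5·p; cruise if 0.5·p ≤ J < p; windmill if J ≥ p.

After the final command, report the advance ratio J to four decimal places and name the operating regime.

set_propeller: D = 2.878 m, P = 3.714 m (p = P/D = 1.290479); state ← (V=0, rpm=0)
throttle_to(10028): rpm ← 10028
throttle_to(4992): rpm ← 4992
set_airspeed(28.43): V ← 28.43 m/s
set_airspeed(80.01): V ← 80.01 m/s
throttle_to(7261): rpm ← 7261
set_airspeed(47.51): V ← 47.51 m/s
adjust_throttle(+240): rpm ← 7261 +240 = 7501
final state: V = 47.51 m/s, rpm = 7501 → n = rpm/60 = 125.016667 rev/s
J = V / (n·D) = 47.51 / (125.016667 × 2.878) = 0.132046
regime bands: climb J<0.6452 | cruise [0.6452, 1.2905) | windmill J≥1.2905
J = 0.1320 → climb

J = 0.1320, regime = climb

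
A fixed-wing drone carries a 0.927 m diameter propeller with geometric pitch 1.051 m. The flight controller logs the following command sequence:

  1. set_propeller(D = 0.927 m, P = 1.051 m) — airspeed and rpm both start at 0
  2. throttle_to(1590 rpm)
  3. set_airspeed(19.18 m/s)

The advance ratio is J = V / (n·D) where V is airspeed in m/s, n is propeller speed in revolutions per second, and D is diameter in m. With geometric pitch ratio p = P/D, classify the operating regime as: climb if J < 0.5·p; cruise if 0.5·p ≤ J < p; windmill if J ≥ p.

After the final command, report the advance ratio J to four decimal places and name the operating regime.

J = 0.7808, regime = cruise

set_propeller: D = 0.927 m, P = 1.051 m (p = P/D = 1.133765); state ← (V=0, rpm=0)
throttle_to(1590): rpm ← 1590
set_airspeed(19.18): V ← 19.18 m/s
final state: V = 19.18 m/s, rpm = 1590 → n = rpm/60 = 26.500000 rev/s
J = V / (n·D) = 19.18 / (26.500000 × 0.927) = 0.780770
regime bands: climb J<0.5669 | cruise [0.5669, 1.1338) | windmill J≥1.1338
J = 0.7808 → cruise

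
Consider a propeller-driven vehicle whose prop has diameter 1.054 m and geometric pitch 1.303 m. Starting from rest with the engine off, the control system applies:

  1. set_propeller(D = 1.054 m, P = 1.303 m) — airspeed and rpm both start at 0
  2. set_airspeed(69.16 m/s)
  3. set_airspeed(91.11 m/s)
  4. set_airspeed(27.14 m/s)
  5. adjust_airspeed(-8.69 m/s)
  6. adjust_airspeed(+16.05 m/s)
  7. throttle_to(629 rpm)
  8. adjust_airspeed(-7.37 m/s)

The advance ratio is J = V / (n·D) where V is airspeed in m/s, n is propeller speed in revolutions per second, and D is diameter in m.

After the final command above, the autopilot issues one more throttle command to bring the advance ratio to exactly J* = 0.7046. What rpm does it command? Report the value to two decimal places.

set_propeller: D = 1.054 m, P = 1.303 m (p = P/D = 1.236243); state ← (V=0, rpm=0)
set_airspeed(69.16): V ← 69.16 m/s
set_airspeed(91.11): V ← 91.11 m/s
set_airspeed(27.14): V ← 27.14 m/s
adjust_airspeed(-8.69): V ← 27.14 -8.69 = 18.45 m/s
adjust_airspeed(+16.05): V ← 18.45 +16.05 = 34.5 m/s
throttle_to(629): rpm ← 629
adjust_airspeed(-7.37): V ← 34.5 -7.37 = 27.13 m/s
final state: V = 27.13 m/s, rpm = 629 → n = rpm/60 = 10.483333 rev/s
target J* = 0.7046; solve J* = V/(n·D) for n: n = V/(J*·D) = 27.13/(0.7046 × 1.054) = 36.531419 rev/s
rpm = 60·n = 2191.885150

rpm = 2191.89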